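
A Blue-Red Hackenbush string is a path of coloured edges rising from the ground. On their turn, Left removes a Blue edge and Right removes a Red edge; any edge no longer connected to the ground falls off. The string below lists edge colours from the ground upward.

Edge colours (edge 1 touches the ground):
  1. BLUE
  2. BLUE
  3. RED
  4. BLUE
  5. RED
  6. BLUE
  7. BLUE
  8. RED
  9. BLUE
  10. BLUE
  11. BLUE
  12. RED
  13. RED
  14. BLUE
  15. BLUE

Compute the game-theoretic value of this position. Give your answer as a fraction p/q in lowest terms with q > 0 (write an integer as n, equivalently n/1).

14055/8192

B: Left { 0 }, Right { ∅ } → simplest 1
BB: Left { 0 1 }, Right { ∅ } → simplest 2
BBR: Left { 0 1 }, Right { 2 } → simplest 3/2
BBRB: Left { 0 1 3/2 }, Right { 2 } → simplest 7/4
BBRBR: Left { 0 1 3/2 }, Right { 7/4 2 } → simplest 13/8
BBRBRB: Left { 0 1 3/2 13/8 }, Right { 7/4 2 } → simplest 27/16
BBRBRBB: Left { 0 1 3/2 13/8 27/16 }, Right { 7/4 2 } → simplest 55/32
BBRBRBBR: Left { 0 1 3/2 13/8 27/16 }, Right { 55/32 7/4 2 } → simplest 109/64
BBRBRBBRB: Left { 0 1 3/2 13/8 27/16 109/64 }, Right { 55/32 7/4 2 } → simplest 219/128
BBRBRBBRBB: Left { 0 1 3/2 13/8 27/16 109/64 219/128 }, Right { 55/32 7/4 2 } → simplest 439/256
BBRBRBBRBBB: Left { 0 1 3/2 13/8 27/16 109/64 219/128 439/256 }, Right { 55/32 7/4 2 } → simplest 879/512
BBRBRBBRBBBR: Left { 0 1 3/2 13/8 27/16 109/64 219/128 439/256 }, Right { 879/512 55/32 7/4 2 } → simplest 1757/1024
BBRBRBBRBBBRR: Left { 0 1 3/2 13/8 27/16 109/64 219/128 439/256 }, Right { 1757/1024 879/512 55/32 7/4 2 } → simplest 3513/2048
BBRBRBBRBBBRRB: Left { 0 1 3/2 13/8 27/16 109/64 219/128 439/256 3513/2048 }, Right { 1757/1024 879/512 55/32 7/4 2 } → simplest 7027/4096
BBRBRBBRBBBRRBB: Left { 0 1 3/2 13/8 27/16 109/64 219/128 439/256 3513/2048 7027/4096 }, Right { 1757/1024 879/512 55/32 7/4 2 } → simplest 14055/8192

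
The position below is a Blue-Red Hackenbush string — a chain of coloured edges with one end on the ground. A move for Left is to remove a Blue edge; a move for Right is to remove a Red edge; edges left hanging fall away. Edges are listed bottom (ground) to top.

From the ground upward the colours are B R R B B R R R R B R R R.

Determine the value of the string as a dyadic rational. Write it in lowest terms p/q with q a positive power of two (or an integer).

1553/4096

Build g(s[:k]) for k = 1..13, string s = B R R B B R R R R B R R R.
g_1 [B]  L=[0]  R=[·]  gives 1
g_2 [BR]  L=[0]  R=[1]  gives 1/2
g_3 [BRR]  L=[0]  R=[1/2; 1]  gives 1/4
g_4 [BRRB]  L=[0; 1/4]  R=[1/2; 1]  gives 3/8
g_5 [BRRBB]  L=[0; 1/4; 3/8]  R=[1/2; 1]  gives 7/16
g_6 [BRRBBR]  L=[0; 1/4; 3/8]  R=[7/16; 1/2; 1]  gives 13/32
g_7 [BRRBBRR]  L=[0; 1/4; 3/8]  R=[13/32; 7/16; 1/2; 1]  gives 25/64
g_8 [BRRBBRRR]  L=[0; 1/4; 3/8]  R=[25/64; 13/32; 7/16; 1/2; 1]  gives 49/128
g_9 [BRRBBRRRR]  L=[0; 1/4; 3/8]  R=[49/128; 25/64; 13/32; 7/16; 1/2; 1]  gives 97/256
g_10 [BRRBBRRRRB]  L=[0; 1/4; 3/8; 97/256]  R=[49/128; 25/64; 13/32; 7/16; 1/2; 1]  gives 195/512
g_11 [BRRBBRRRRBR]  L=[0; 1/4; 3/8; 97/256]  R=[195/512; 49/128; 25/64; 13/32; 7/16; 1/2; 1]  gives 389/1024
g_12 [BRRBBRRRRBRR]  L=[0; 1/4; 3/8; 97/256]  R=[389/1024; 195/512; 49/128; 25/64; 13/32; 7/16; 1/2; 1]  gives 777/2048
g_13 [BRRBBRRRRBRRR]  L=[0; 1/4; 3/8; 97/256]  R=[777/2048; 389/1024; 195/512; 49/128; 25/64; 13/32; 7/16; 1/2; 1]  gives 1553/4096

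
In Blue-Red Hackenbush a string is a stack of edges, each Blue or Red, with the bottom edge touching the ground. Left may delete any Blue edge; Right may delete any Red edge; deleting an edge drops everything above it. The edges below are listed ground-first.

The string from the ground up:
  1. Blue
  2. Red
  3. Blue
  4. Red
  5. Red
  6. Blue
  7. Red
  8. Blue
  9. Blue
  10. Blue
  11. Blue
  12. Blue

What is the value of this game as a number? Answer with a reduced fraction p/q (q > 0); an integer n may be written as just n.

1215/2048

Recurse on prefixes of the 12-edge string Blue Red Blue Red Red Blue Red Blue Blue Blue Blue Blue:
edge 1 of 12 (Blue): { 0 | — } — 1
edge 2 of 12 (Red): { 0 | 1 } — 1/2
edge 3 of 12 (Blue): { 0; 1/2 | 1 } — 3/4
edge 4 of 12 (Red): { 0; 1/2 | 3/4; 1 } — 5/8
edge 5 of 12 (Red): { 0; 1/2 | 5/8; 3/4; 1 } — 9/16
edge 6 of 12 (Blue): { 0; 1/2; 9/16 | 5/8; 3/4; 1 } — 19/32
edge 7 of 12 (Red): { 0; 1/2; 9/16 | 19/32; 5/8; 3/4; 1 } — 37/64
edge 8 of 12 (Blue): { 0; 1/2; 9/16; 37/64 | 19/32; 5/8; 3/4; 1 } — 75/128
edge 9 of 12 (Blue): { 0; 1/2; 9/16; 37/64; 75/128 | 19/32; 5/8; 3/4; 1 } — 151/256
edge 10 of 12 (Blue): { 0; 1/2; 9/16; 37/64; 75/128; 151/256 | 19/32; 5/8; 3/4; 1 } — 303/512
edge 11 of 12 (Blue): { 0; 1/2; 9/16; 37/64; 75/128; 151/256; 303/512 | 19/32; 5/8; 3/4; 1 } — 607/1024
edge 12 of 12 (Blue): { 0; 1/2; 9/16; 37/64; 75/128; 151/256; 303/512; 607/1024 | 19/32; 5/8; 3/4; 1 } — 1215/2048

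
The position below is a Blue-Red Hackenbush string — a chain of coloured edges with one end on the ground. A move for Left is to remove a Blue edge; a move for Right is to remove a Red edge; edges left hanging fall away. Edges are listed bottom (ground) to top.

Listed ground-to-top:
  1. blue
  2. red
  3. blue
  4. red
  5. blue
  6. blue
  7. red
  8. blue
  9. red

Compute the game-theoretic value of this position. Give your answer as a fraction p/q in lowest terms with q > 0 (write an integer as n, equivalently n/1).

g(b) = { 0 | none } = 1
g(br) = { 0 | 1 } = 1/2
g(brb) = { 0 1/2 | 1 } = 3/4
g(brbr) = { 0 1/2 | 3/4 1 } = 5/8
g(brbrb) = { 0 1/2 5/8 | 3/4 1 } = 11/16
g(brbrbb) = { 0 1/2 5/8 11/16 | 3/4 1 } = 23/32
g(brbrbbr) = { 0 1/2 5/8 11/16 | 23/32 3/4 1 } = 45/64
g(brbrbbrb) = { 0 1/2 5/8 11/16 45/64 | 23/32 3/4 1 } = 91/128
g(brbrbbrbr) = { 0 1/2 5/8 11/16 45/64 | 91/128 23/32 3/4 1 } = 181/256

181/256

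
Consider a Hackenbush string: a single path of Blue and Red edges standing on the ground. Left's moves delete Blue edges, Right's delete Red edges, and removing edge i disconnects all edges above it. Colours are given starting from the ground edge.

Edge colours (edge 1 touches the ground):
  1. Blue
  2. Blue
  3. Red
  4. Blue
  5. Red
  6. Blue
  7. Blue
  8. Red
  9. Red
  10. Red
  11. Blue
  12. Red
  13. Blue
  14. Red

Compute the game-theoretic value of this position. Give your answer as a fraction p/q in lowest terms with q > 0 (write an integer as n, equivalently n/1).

B: Left { 0 }, Right {  } gives simplest 1
BB: Left { 0, 1 }, Right {  } gives simplest 2
BBR: Left { 0, 1 }, Right { 2 } gives simplest 3/2
BBRB: Left { 0, 1, 3/2 }, Right { 2 } gives simplest 7/4
BBRBR: Left { 0, 1, 3/2 }, Right { 7/4, 2 } gives simplest 13/8
BBRBRB: Left { 0, 1, 3/2, 13/8 }, Right { 7/4, 2 } gives simplest 27/16
BBRBRBB: Left { 0, 1, 3/2, 13/8, 27/16 }, Right { 7/4, 2 } gives simplest 55/32
BBRBRBBR: Left { 0, 1, 3/2, 13/8, 27/16 }, Right { 55/32, 7/4, 2 } gives simplest 109/64
BBRBRBBRR: Left { 0, 1, 3/2, 13/8, 27/16 }, Right { 109/64, 55/32, 7/4, 2 } gives simplest 217/128
BBRBRBBRRR: Left { 0, 1, 3/2, 13/8, 27/16 }, Right { 217/128, 109/64, 55/32, 7/4, 2 } gives simplest 433/256
BBRBRBBRRRB: Left { 0, 1, 3/2, 13/8, 27/16, 433/256 }, Right { 217/128, 109/64, 55/32, 7/4, 2 } gives simplest 867/512
BBRBRBBRRRBR: Left { 0, 1, 3/2, 13/8, 27/16, 433/256 }, Right { 867/512, 217/128, 109/64, 55/32, 7/4, 2 } gives simplest 1733/1024
BBRBRBBRRRBRB: Left { 0, 1, 3/2, 13/8, 27/16, 433/256, 1733/1024 }, Right { 867/512, 217/128, 109/64, 55/32, 7/4, 2 } gives simplest 3467/2048
BBRBRBBRRRBRBR: Left { 0, 1, 3/2, 13/8, 27/16, 433/256, 1733/1024 }, Right { 3467/2048, 867/512, 217/128, 109/64, 55/32, 7/4, 2 } gives simplest 6933/4096

6933/4096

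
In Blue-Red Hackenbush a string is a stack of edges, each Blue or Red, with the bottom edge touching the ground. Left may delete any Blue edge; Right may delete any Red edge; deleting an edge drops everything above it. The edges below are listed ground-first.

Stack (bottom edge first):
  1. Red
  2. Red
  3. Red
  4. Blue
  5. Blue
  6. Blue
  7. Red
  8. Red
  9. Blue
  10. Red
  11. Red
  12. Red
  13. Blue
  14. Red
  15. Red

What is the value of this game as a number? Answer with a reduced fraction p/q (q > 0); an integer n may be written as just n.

edge 1 of 15 (Red): { (no moves) | 0 } -> -1
edge 2 of 15 (Red): { (no moves) | -1,0 } -> -2
edge 3 of 15 (Red): { (no moves) | -2,-1,0 } -> -3
edge 4 of 15 (Blue): { -3 | -2,-1,0 } -> -5/2
edge 5 of 15 (Blue): { -3,-5/2 | -2,-1,0 } -> -9/4
edge 6 of 15 (Blue): { -3,-5/2,-9/4 | -2,-1,0 } -> -17/8
edge 7 of 15 (Red): { -3,-5/2,-9/4 | -17/8,-2,-1,0 } -> -35/16
edge 8 of 15 (Red): { -3,-5/2,-9/4 | -35/16,-17/8,-2,-1,0 } -> -71/32
edge 9 of 15 (Blue): { -3,-5/2,-9/4,-71/32 | -35/16,-17/8,-2,-1,0 } -> -141/64
edge 10 of 15 (Red): { -3,-5/2,-9/4,-71/32 | -141/64,-35/16,-17/8,-2,-1,0 } -> -283/128
edge 11 of 15 (Red): { -3,-5/2,-9/4,-71/32 | -283/128,-141/64,-35/16,-17/8,-2,-1,0 } -> -567/256
edge 12 of 15 (Red): { -3,-5/2,-9/4,-71/32 | -567/256,-283/128,-141/64,-35/16,-17/8,-2,-1,0 } -> -1135/512
edge 13 of 15 (Blue): { -3,-5/2,-9/4,-71/32,-1135/512 | -567/256,-283/128,-141/64,-35/16,-17/8,-2,-1,0 } -> -2269/1024
edge 14 of 15 (Red): { -3,-5/2,-9/4,-71/32,-1135/512 | -2269/1024,-567/256,-283/128,-141/64,-35/16,-17/8,-2,-1,0 } -> -4539/2048
edge 15 of 15 (Red): { -3,-5/2,-9/4,-71/32,-1135/512 | -4539/2048,-2269/1024,-567/256,-283/128,-141/64,-35/16,-17/8,-2,-1,0 } -> -9079/4096

-9079/4096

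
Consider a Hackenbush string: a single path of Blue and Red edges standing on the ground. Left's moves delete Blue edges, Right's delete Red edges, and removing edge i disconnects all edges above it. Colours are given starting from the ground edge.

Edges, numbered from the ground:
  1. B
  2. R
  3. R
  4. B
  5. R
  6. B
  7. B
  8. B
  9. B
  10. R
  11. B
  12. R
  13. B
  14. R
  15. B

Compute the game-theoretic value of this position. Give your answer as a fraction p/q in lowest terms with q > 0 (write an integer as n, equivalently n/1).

6059/16384

Recurse on prefixes of the 15-edge string B R R B R B B B B R B R B R B:
B: Left { 0 }, Right { · } → simplest 1
BR: Left { 0 }, Right { 1 } → simplest 1/2
BRR: Left { 0 }, Right { 1/2, 1 } → simplest 1/4
BRRB: Left { 0, 1/4 }, Right { 1/2, 1 } → simplest 3/8
BRRBR: Left { 0, 1/4 }, Right { 3/8, 1/2, 1 } → simplest 5/16
BRRBRB: Left { 0, 1/4, 5/16 }, Right { 3/8, 1/2, 1 } → simplest 11/32
BRRBRBB: Left { 0, 1/4, 5/16, 11/32 }, Right { 3/8, 1/2, 1 } → simplest 23/64
BRRBRBBB: Left { 0, 1/4, 5/16, 11/32, 23/64 }, Right { 3/8, 1/2, 1 } → simplest 47/128
BRRBRBBBB: Left { 0, 1/4, 5/16, 11/32, 23/64, 47/128 }, Right { 3/8, 1/2, 1 } → simplest 95/256
BRRBRBBBBR: Left { 0, 1/4, 5/16, 11/32, 23/64, 47/128 }, Right { 95/256, 3/8, 1/2, 1 } → simplest 189/512
BRRBRBBBBRB: Left { 0, 1/4, 5/16, 11/32, 23/64, 47/128, 189/512 }, Right { 95/256, 3/8, 1/2, 1 } → simplest 379/1024
BRRBRBBBBRBR: Left { 0, 1/4, 5/16, 11/32, 23/64, 47/128, 189/512 }, Right { 379/1024, 95/256, 3/8, 1/2, 1 } → simplest 757/2048
BRRBRBBBBRBRB: Left { 0, 1/4, 5/16, 11/32, 23/64, 47/128, 189/512, 757/2048 }, Right { 379/1024, 95/256, 3/8, 1/2, 1 } → simplest 1515/4096
BRRBRBBBBRBRBR: Left { 0, 1/4, 5/16, 11/32, 23/64, 47/128, 189/512, 757/2048 }, Right { 1515/4096, 379/1024, 95/256, 3/8, 1/2, 1 } → simplest 3029/8192
BRRBRBBBBRBRBRB: Left { 0, 1/4, 5/16, 11/32, 23/64, 47/128, 189/512, 757/2048, 3029/8192 }, Right { 1515/4096, 379/1024, 95/256, 3/8, 1/2, 1 } → simplest 6059/16384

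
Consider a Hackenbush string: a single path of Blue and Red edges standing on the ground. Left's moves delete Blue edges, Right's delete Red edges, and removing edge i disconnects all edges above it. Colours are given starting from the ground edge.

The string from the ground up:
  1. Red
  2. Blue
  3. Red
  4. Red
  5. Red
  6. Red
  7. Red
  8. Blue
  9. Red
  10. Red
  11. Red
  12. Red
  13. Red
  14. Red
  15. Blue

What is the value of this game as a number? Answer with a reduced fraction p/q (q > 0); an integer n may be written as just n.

-16125/16384

Recurse on prefixes of the 15-edge string Red Blue Red Red Red Red Red Blue Red Red Red Red Red Red Blue:
edge 1 of 15 (Red): { ∅ | 0 } so -1
edge 2 of 15 (Blue): { -1 | 0 } so -1/2
edge 3 of 15 (Red): { -1 | -1/2,0 } so -3/4
edge 4 of 15 (Red): { -1 | -3/4,-1/2,0 } so -7/8
edge 5 of 15 (Red): { -1 | -7/8,-3/4,-1/2,0 } so -15/16
edge 6 of 15 (Red): { -1 | -15/16,-7/8,-3/4,-1/2,0 } so -31/32
edge 7 of 15 (Red): { -1 | -31/32,-15/16,-7/8,-3/4,-1/2,0 } so -63/64
edge 8 of 15 (Blue): { -1,-63/64 | -31/32,-15/16,-7/8,-3/4,-1/2,0 } so -125/128
edge 9 of 15 (Red): { -1,-63/64 | -125/128,-31/32,-15/16,-7/8,-3/4,-1/2,0 } so -251/256
edge 10 of 15 (Red): { -1,-63/64 | -251/256,-125/128,-31/32,-15/16,-7/8,-3/4,-1/2,0 } so -503/512
edge 11 of 15 (Red): { -1,-63/64 | -503/512,-251/256,-125/128,-31/32,-15/16,-7/8,-3/4,-1/2,0 } so -1007/1024
edge 12 of 15 (Red): { -1,-63/64 | -1007/1024,-503/512,-251/256,-125/128,-31/32,-15/16,-7/8,-3/4,-1/2,0 } so -2015/2048
edge 13 of 15 (Red): { -1,-63/64 | -2015/2048,-1007/1024,-503/512,-251/256,-125/128,-31/32,-15/16,-7/8,-3/4,-1/2,0 } so -4031/4096
edge 14 of 15 (Red): { -1,-63/64 | -4031/4096,-2015/2048,-1007/1024,-503/512,-251/256,-125/128,-31/32,-15/16,-7/8,-3/4,-1/2,0 } so -8063/8192
edge 15 of 15 (Blue): { -1,-63/64,-8063/8192 | -4031/4096,-2015/2048,-1007/1024,-503/512,-251/256,-125/128,-31/32,-15/16,-7/8,-3/4,-1/2,0 } so -16125/16384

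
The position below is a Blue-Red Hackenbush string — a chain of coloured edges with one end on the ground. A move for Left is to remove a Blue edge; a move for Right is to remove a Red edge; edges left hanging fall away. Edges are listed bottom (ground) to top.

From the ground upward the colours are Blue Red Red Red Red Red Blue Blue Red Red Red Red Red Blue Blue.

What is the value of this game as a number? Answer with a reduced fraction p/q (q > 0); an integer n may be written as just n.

step 1: add Blue to get B; options L={ 0 } R={ · } => 1
step 2: add Red to get BR; options L={ 0 } R={ 1 } => 1/2
step 3: add Red to get BRR; options L={ 0 } R={ 1/2, 1 } => 1/4
step 4: add Red to get BRRR; options L={ 0 } R={ 1/4, 1/2, 1 } => 1/8
step 5: add Red to get BRRRR; options L={ 0 } R={ 1/8, 1/4, 1/2, 1 } => 1/16
step 6: add Red to get BRRRRR; options L={ 0 } R={ 1/16, 1/8, 1/4, 1/2, 1 } => 1/32
step 7: add Blue to get BRRRRRB; options L={ 0, 1/32 } R={ 1/16, 1/8, 1/4, 1/2, 1 } => 3/64
step 8: add Blue to get BRRRRRBB; options L={ 0, 1/32, 3/64 } R={ 1/16, 1/8, 1/4, 1/2, 1 } => 7/128
step 9: add Red to get BRRRRRBBR; options L={ 0, 1/32, 3/64 } R={ 7/128, 1/16, 1/8, 1/4, 1/2, 1 } => 13/256
step 10: add Red to get BRRRRRBBRR; options L={ 0, 1/32, 3/64 } R={ 13/256, 7/128, 1/16, 1/8, 1/4, 1/2, 1 } => 25/512
step 11: add Red to get BRRRRRBBRRR; options L={ 0, 1/32, 3/64 } R={ 25/512, 13/256, 7/128, 1/16, 1/8, 1/4, 1/2, 1 } => 49/1024
step 12: add Red to get BRRRRRBBRRRR; options L={ 0, 1/32, 3/64 } R={ 49/1024, 25/512, 13/256, 7/128, 1/16, 1/8, 1/4, 1/2, 1 } => 97/2048
step 13: add Red to get BRRRRRBBRRRRR; options L={ 0, 1/32, 3/64 } R={ 97/2048, 49/1024, 25/512, 13/256, 7/128, 1/16, 1/8, 1/4, 1/2, 1 } => 193/4096
step 14: add Blue to get BRRRRRBBRRRRRB; options L={ 0, 1/32, 3/64, 193/4096 } R={ 97/2048, 49/1024, 25/512, 13/256, 7/128, 1/16, 1/8, 1/4, 1/2, 1 } => 387/8192
step 15: add Blue to get BRRRRRBBRRRRRBB; options L={ 0, 1/32, 3/64, 193/4096, 387/8192 } R={ 97/2048, 49/1024, 25/512, 13/256, 7/128, 1/16, 1/8, 1/4, 1/2, 1 } => 775/16384

775/16384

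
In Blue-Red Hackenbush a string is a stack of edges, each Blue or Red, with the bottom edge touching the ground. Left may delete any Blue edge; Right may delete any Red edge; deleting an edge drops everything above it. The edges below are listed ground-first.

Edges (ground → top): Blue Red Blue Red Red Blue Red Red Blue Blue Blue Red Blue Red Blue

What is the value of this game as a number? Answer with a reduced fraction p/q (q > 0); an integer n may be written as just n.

g(B) = { 0 |  } so 1
g(BR) = { 0 | 1 } so 1/2
g(BRB) = { 0, 1/2 | 1 } so 3/4
g(BRBR) = { 0, 1/2 | 3/4, 1 } so 5/8
g(BRBRR) = { 0, 1/2 | 5/8, 3/4, 1 } so 9/16
g(BRBRRB) = { 0, 1/2, 9/16 | 5/8, 3/4, 1 } so 19/32
g(BRBRRBR) = { 0, 1/2, 9/16 | 19/32, 5/8, 3/4, 1 } so 37/64
g(BRBRRBRR) = { 0, 1/2, 9/16 | 37/64, 19/32, 5/8, 3/4, 1 } so 73/128
g(BRBRRBRRB) = { 0, 1/2, 9/16, 73/128 | 37/64, 19/32, 5/8, 3/4, 1 } so 147/256
g(BRBRRBRRBB) = { 0, 1/2, 9/16, 73/128, 147/256 | 37/64, 19/32, 5/8, 3/4, 1 } so 295/512
g(BRBRRBRRBBB) = { 0, 1/2, 9/16, 73/128, 147/256, 295/512 | 37/64, 19/32, 5/8, 3/4, 1 } so 591/1024
g(BRBRRBRRBBBR) = { 0, 1/2, 9/16, 73/128, 147/256, 295/512 | 591/1024, 37/64, 19/32, 5/8, 3/4, 1 } so 1181/2048
g(BRBRRBRRBBBRB) = { 0, 1/2, 9/16, 73/128, 147/256, 295/512, 1181/2048 | 591/1024, 37/64, 19/32, 5/8, 3/4, 1 } so 2363/4096
g(BRBRRBRRBBBRBR) = { 0, 1/2, 9/16, 73/128, 147/256, 295/512, 1181/2048 | 2363/4096, 591/1024, 37/64, 19/32, 5/8, 3/4, 1 } so 4725/8192
g(BRBRRBRRBBBRBRB) = { 0, 1/2, 9/16, 73/128, 147/256, 295/512, 1181/2048, 4725/8192 | 2363/4096, 591/1024, 37/64, 19/32, 5/8, 3/4, 1 } so 9451/16384

9451/16384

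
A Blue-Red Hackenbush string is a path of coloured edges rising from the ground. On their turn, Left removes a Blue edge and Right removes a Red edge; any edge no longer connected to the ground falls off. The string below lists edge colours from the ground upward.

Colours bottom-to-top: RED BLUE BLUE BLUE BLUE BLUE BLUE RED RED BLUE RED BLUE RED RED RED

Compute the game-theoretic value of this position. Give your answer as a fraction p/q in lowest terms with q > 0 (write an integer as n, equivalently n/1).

Recurse on prefixes of the 15-edge string RED BLUE BLUE BLUE BLUE BLUE BLUE RED RED BLUE RED BLUE RED RED RED:
1 of 15 · R · max L −∞ · min R 0 -> -1
2 of 15 · RB · max L -1 · min R 0 -> -1/2
3 of 15 · RBB · max L -1/2 · min R 0 -> -1/4
4 of 15 · RBBB · max L -1/4 · min R 0 -> -1/8
5 of 15 · RBBBB · max L -1/8 · min R 0 -> -1/16
6 of 15 · RBBBBB · max L -1/16 · min R 0 -> -1/32
7 of 15 · RBBBBBB · max L -1/32 · min R 0 -> -1/64
8 of 15 · RBBBBBBR · max L -1/32 · min R -1/64 -> -3/128
9 of 15 · RBBBBBBRR · max L -1/32 · min R -3/128 -> -7/256
10 of 15 · RBBBBBBRRB · max L -7/256 · min R -3/128 -> -13/512
11 of 15 · RBBBBBBRRBR · max L -7/256 · min R -13/512 -> -27/1024
12 of 15 · RBBBBBBRRBRB · max L -27/1024 · min R -13/512 -> -53/2048
13 of 15 · RBBBBBBRRBRBR · max L -27/1024 · min R -53/2048 -> -107/4096
14 of 15 · RBBBBBBRRBRBRR · max L -27/1024 · min R -107/4096 -> -215/8192
15 of 15 · RBBBBBBRRBRBRRR · max L -27/1024 · min R -215/8192 -> -431/16384

-431/16384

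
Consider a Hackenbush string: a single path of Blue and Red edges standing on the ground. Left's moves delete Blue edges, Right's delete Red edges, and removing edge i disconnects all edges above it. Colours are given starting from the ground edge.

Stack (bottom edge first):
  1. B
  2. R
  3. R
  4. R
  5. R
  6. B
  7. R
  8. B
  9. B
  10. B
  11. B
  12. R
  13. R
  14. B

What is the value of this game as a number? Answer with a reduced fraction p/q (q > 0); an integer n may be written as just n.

Build val(s[:k]) for k = 1..14, string s = B R R R R B R B B B B R R B.
B: Left { 0 }, Right { ∅ } ⇒ simplest 1
BR: Left { 0 }, Right { 1 } ⇒ simplest 1/2
BRR: Left { 0 }, Right { 1/2 1 } ⇒ simplest 1/4
BRRR: Left { 0 }, Right { 1/4 1/2 1 } ⇒ simplest 1/8
BRRRR: Left { 0 }, Right { 1/8 1/4 1/2 1 } ⇒ simplest 1/16
BRRRRB: Left { 0 1/16 }, Right { 1/8 1/4 1/2 1 } ⇒ simplest 3/32
BRRRRBR: Left { 0 1/16 }, Right { 3/32 1/8 1/4 1/2 1 } ⇒ simplest 5/64
BRRRRBRB: Left { 0 1/16 5/64 }, Right { 3/32 1/8 1/4 1/2 1 } ⇒ simplest 11/128
BRRRRBRBB: Left { 0 1/16 5/64 11/128 }, Right { 3/32 1/8 1/4 1/2 1 } ⇒ simplest 23/256
BRRRRBRBBB: Left { 0 1/16 5/64 11/128 23/256 }, Right { 3/32 1/8 1/4 1/2 1 } ⇒ simplest 47/512
BRRRRBRBBBB: Left { 0 1/16 5/64 11/128 23/256 47/512 }, Right { 3/32 1/8 1/4 1/2 1 } ⇒ simplest 95/1024
BRRRRBRBBBBR: Left { 0 1/16 5/64 11/128 23/256 47/512 }, Right { 95/1024 3/32 1/8 1/4 1/2 1 } ⇒ simplest 189/2048
BRRRRBRBBBBRR: Left { 0 1/16 5/64 11/128 23/256 47/512 }, Right { 189/2048 95/1024 3/32 1/8 1/4 1/2 1 } ⇒ simplest 377/4096
BRRRRBRBBBBRRB: Left { 0 1/16 5/64 11/128 23/256 47/512 377/4096 }, Right { 189/2048 95/1024 3/32 1/8 1/4 1/2 1 } ⇒ simplest 755/8192

755/8192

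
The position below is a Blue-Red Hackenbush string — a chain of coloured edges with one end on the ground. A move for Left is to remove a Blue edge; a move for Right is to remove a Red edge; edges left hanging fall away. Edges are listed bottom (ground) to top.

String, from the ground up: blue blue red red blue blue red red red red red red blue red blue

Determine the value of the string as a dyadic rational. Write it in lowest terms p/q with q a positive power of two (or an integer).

b: Left { 0 }, Right { · } → simplest 1
bb: Left { 0 1 }, Right { · } → simplest 2
bbr: Left { 0 1 }, Right { 2 } → simplest 3/2
bbrr: Left { 0 1 }, Right { 3/2 2 } → simplest 5/4
bbrrb: Left { 0 1 5/4 }, Right { 3/2 2 } → simplest 11/8
bbrrbb: Left { 0 1 5/4 11/8 }, Right { 3/2 2 } → simplest 23/16
bbrrbbr: Left { 0 1 5/4 11/8 }, Right { 23/16 3/2 2 } → simplest 45/32
bbrrbbrr: Left { 0 1 5/4 11/8 }, Right { 45/32 23/16 3/2 2 } → simplest 89/64
bbrrbbrrr: Left { 0 1 5/4 11/8 }, Right { 89/64 45/32 23/16 3/2 2 } → simplest 177/128
bbrrbbrrrr: Left { 0 1 5/4 11/8 }, Right { 177/128 89/64 45/32 23/16 3/2 2 } → simplest 353/256
bbrrbbrrrrr: Left { 0 1 5/4 11/8 }, Right { 353/256 177/128 89/64 45/32 23/16 3/2 2 } → simplest 705/512
bbrrbbrrrrrr: Left { 0 1 5/4 11/8 }, Right { 705/512 353/256 177/128 89/64 45/32 23/16 3/2 2 } → simplest 1409/1024
bbrrbbrrrrrrb: Left { 0 1 5/4 11/8 1409/1024 }, Right { 705/512 353/256 177/128 89/64 45/32 23/16 3/2 2 } → simplest 2819/2048
bbrrbbrrrrrrbr: Left { 0 1 5/4 11/8 1409/1024 }, Right { 2819/2048 705/512 353/256 177/128 89/64 45/32 23/16 3/2 2 } → simplest 5637/4096
bbrrbbrrrrrrbrb: Left { 0 1 5/4 11/8 1409/1024 5637/4096 }, Right { 2819/2048 705/512 353/256 177/128 89/64 45/32 23/16 3/2 2 } → simplest 11275/8192

11275/8192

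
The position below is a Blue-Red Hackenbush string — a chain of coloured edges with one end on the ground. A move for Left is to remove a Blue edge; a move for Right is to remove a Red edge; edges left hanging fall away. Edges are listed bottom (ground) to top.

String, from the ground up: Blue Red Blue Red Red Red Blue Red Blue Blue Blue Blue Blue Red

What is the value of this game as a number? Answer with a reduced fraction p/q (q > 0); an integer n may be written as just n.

Prefix values for Blue Red Blue Red Red Red Blue Red Blue Blue Blue Blue Blue Red via {L|R} + simplicity:
edge 1 of 14 (Blue): { 0 | · } → 1
edge 2 of 14 (Red): { 0 | 1 } → 1/2
edge 3 of 14 (Blue): { 0 1/2 | 1 } → 3/4
edge 4 of 14 (Red): { 0 1/2 | 3/4 1 } → 5/8
edge 5 of 14 (Red): { 0 1/2 | 5/8 3/4 1 } → 9/16
edge 6 of 14 (Red): { 0 1/2 | 9/16 5/8 3/4 1 } → 17/32
edge 7 of 14 (Blue): { 0 1/2 17/32 | 9/16 5/8 3/4 1 } → 35/64
edge 8 of 14 (Red): { 0 1/2 17/32 | 35/64 9/16 5/8 3/4 1 } → 69/128
edge 9 of 14 (Blue): { 0 1/2 17/32 69/128 | 35/64 9/16 5/8 3/4 1 } → 139/256
edge 10 of 14 (Blue): { 0 1/2 17/32 69/128 139/256 | 35/64 9/16 5/8 3/4 1 } → 279/512
edge 11 of 14 (Blue): { 0 1/2 17/32 69/128 139/256 279/512 | 35/64 9/16 5/8 3/4 1 } → 559/1024
edge 12 of 14 (Blue): { 0 1/2 17/32 69/128 139/256 279/512 559/1024 | 35/64 9/16 5/8 3/4 1 } → 1119/2048
edge 13 of 14 (Blue): { 0 1/2 17/32 69/128 139/256 279/512 559/1024 1119/2048 | 35/64 9/16 5/8 3/4 1 } → 2239/4096
edge 14 of 14 (Red): { 0 1/2 17/32 69/128 139/256 279/512 559/1024 1119/2048 | 2239/4096 35/64 9/16 5/8 3/4 1 } → 4477/8192

4477/8192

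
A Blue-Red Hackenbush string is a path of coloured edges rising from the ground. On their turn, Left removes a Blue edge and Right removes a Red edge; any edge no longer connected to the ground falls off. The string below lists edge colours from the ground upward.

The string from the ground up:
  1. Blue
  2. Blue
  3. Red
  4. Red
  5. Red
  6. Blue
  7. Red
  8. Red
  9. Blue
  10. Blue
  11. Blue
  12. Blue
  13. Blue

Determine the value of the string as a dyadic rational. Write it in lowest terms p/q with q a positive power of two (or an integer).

2367/2048

B: Left { 0 }, Right { · } → simplest 1
BB: Left { 0 1 }, Right { · } → simplest 2
BBR: Left { 0 1 }, Right { 2 } → simplest 3/2
BBRR: Left { 0 1 }, Right { 3/2 2 } → simplest 5/4
BBRRR: Left { 0 1 }, Right { 5/4 3/2 2 } → simplest 9/8
BBRRRB: Left { 0 1 9/8 }, Right { 5/4 3/2 2 } → simplest 19/16
BBRRRBR: Left { 0 1 9/8 }, Right { 19/16 5/4 3/2 2 } → simplest 37/32
BBRRRBRR: Left { 0 1 9/8 }, Right { 37/32 19/16 5/4 3/2 2 } → simplest 73/64
BBRRRBRRB: Left { 0 1 9/8 73/64 }, Right { 37/32 19/16 5/4 3/2 2 } → simplest 147/128
BBRRRBRRBB: Left { 0 1 9/8 73/64 147/128 }, Right { 37/32 19/16 5/4 3/2 2 } → simplest 295/256
BBRRRBRRBBB: Left { 0 1 9/8 73/64 147/128 295/256 }, Right { 37/32 19/16 5/4 3/2 2 } → simplest 591/512
BBRRRBRRBBBB: Left { 0 1 9/8 73/64 147/128 295/256 591/512 }, Right { 37/32 19/16 5/4 3/2 2 } → simplest 1183/1024
BBRRRBRRBBBBB: Left { 0 1 9/8 73/64 147/128 295/256 591/512 1183/1024 }, Right { 37/32 19/16 5/4 3/2 2 } → simplest 2367/2048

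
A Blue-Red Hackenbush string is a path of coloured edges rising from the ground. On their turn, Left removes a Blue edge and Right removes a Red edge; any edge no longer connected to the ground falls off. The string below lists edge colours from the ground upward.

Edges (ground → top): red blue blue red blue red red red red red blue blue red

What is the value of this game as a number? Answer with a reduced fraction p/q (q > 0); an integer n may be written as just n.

-1523/4096

v_1 [r]  L=[none]  R=[0]  so -1
v_2 [rb]  L=[-1]  R=[0]  so -1/2
v_3 [rbb]  L=[-1; -1/2]  R=[0]  so -1/4
v_4 [rbbr]  L=[-1; -1/2]  R=[-1/4; 0]  so -3/8
v_5 [rbbrb]  L=[-1; -1/2; -3/8]  R=[-1/4; 0]  so -5/16
v_6 [rbbrbr]  L=[-1; -1/2; -3/8]  R=[-5/16; -1/4; 0]  so -11/32
v_7 [rbbrbrr]  L=[-1; -1/2; -3/8]  R=[-11/32; -5/16; -1/4; 0]  so -23/64
v_8 [rbbrbrrr]  L=[-1; -1/2; -3/8]  R=[-23/64; -11/32; -5/16; -1/4; 0]  so -47/128
v_9 [rbbrbrrrr]  L=[-1; -1/2; -3/8]  R=[-47/128; -23/64; -11/32; -5/16; -1/4; 0]  so -95/256
v_10 [rbbrbrrrrr]  L=[-1; -1/2; -3/8]  R=[-95/256; -47/128; -23/64; -11/32; -5/16; -1/4; 0]  so -191/512
v_11 [rbbrbrrrrrb]  L=[-1; -1/2; -3/8; -191/512]  R=[-95/256; -47/128; -23/64; -11/32; -5/16; -1/4; 0]  so -381/1024
v_12 [rbbrbrrrrrbb]  L=[-1; -1/2; -3/8; -191/512; -381/1024]  R=[-95/256; -47/128; -23/64; -11/32; -5/16; -1/4; 0]  so -761/2048
v_13 [rbbrbrrrrrbbr]  L=[-1; -1/2; -3/8; -191/512; -381/1024]  R=[-761/2048; -95/256; -47/128; -23/64; -11/32; -5/16; -1/4; 0]  so -1523/4096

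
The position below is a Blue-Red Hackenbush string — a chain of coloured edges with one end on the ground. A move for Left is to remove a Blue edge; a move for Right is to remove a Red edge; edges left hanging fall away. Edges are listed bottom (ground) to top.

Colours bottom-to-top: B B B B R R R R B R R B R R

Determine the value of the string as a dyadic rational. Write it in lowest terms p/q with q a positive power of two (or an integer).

3145/1024

v(B) = { 0 | (no moves) } = 1
v(BB) = { 0, 1 | (no moves) } = 2
v(BBB) = { 0, 1, 2 | (no moves) } = 3
v(BBBB) = { 0, 1, 2, 3 | (no moves) } = 4
v(BBBBR) = { 0, 1, 2, 3 | 4 } = 7/2
v(BBBBRR) = { 0, 1, 2, 3 | 7/2, 4 } = 13/4
v(BBBBRRR) = { 0, 1, 2, 3 | 13/4, 7/2, 4 } = 25/8
v(BBBBRRRR) = { 0, 1, 2, 3 | 25/8, 13/4, 7/2, 4 } = 49/16
v(BBBBRRRRB) = { 0, 1, 2, 3, 49/16 | 25/8, 13/4, 7/2, 4 } = 99/32
v(BBBBRRRRBR) = { 0, 1, 2, 3, 49/16 | 99/32, 25/8, 13/4, 7/2, 4 } = 197/64
v(BBBBRRRRBRR) = { 0, 1, 2, 3, 49/16 | 197/64, 99/32, 25/8, 13/4, 7/2, 4 } = 393/128
v(BBBBRRRRBRRB) = { 0, 1, 2, 3, 49/16, 393/128 | 197/64, 99/32, 25/8, 13/4, 7/2, 4 } = 787/256
v(BBBBRRRRBRRBR) = { 0, 1, 2, 3, 49/16, 393/128 | 787/256, 197/64, 99/32, 25/8, 13/4, 7/2, 4 } = 1573/512
v(BBBBRRRRBRRBRR) = { 0, 1, 2, 3, 49/16, 393/128 | 1573/512, 787/256, 197/64, 99/32, 25/8, 13/4, 7/2, 4 } = 3145/1024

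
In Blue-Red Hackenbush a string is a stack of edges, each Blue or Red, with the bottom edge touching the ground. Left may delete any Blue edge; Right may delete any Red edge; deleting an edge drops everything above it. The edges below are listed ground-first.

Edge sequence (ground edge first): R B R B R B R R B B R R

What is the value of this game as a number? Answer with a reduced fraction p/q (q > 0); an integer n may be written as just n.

-1383/2048

value_1 [R]  L=[none]  R=[0]  = -1
value_2 [RB]  L=[-1]  R=[0]  = -1/2
value_3 [RBR]  L=[-1]  R=[-1/2, 0]  = -3/4
value_4 [RBRB]  L=[-1, -3/4]  R=[-1/2, 0]  = -5/8
value_5 [RBRBR]  L=[-1, -3/4]  R=[-5/8, -1/2, 0]  = -11/16
value_6 [RBRBRB]  L=[-1, -3/4, -11/16]  R=[-5/8, -1/2, 0]  = -21/32
value_7 [RBRBRBR]  L=[-1, -3/4, -11/16]  R=[-21/32, -5/8, -1/2, 0]  = -43/64
value_8 [RBRBRBRR]  L=[-1, -3/4, -11/16]  R=[-43/64, -21/32, -5/8, -1/2, 0]  = -87/128
value_9 [RBRBRBRRB]  L=[-1, -3/4, -11/16, -87/128]  R=[-43/64, -21/32, -5/8, -1/2, 0]  = -173/256
value_10 [RBRBRBRRBB]  L=[-1, -3/4, -11/16, -87/128, -173/256]  R=[-43/64, -21/32, -5/8, -1/2, 0]  = -345/512
value_11 [RBRBRBRRBBR]  L=[-1, -3/4, -11/16, -87/128, -173/256]  R=[-345/512, -43/64, -21/32, -5/8, -1/2, 0]  = -691/1024
value_12 [RBRBRBRRBBRR]  L=[-1, -3/4, -11/16, -87/128, -173/256]  R=[-691/1024, -345/512, -43/64, -21/32, -5/8, -1/2, 0]  = -1383/2048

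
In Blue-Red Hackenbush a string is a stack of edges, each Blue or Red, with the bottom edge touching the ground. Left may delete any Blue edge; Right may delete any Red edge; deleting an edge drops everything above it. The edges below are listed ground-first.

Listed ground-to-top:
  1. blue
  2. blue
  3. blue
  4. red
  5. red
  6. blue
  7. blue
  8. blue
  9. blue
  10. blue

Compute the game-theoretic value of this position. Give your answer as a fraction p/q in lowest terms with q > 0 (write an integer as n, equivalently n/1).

edge 1 of 10 (blue): { 0 | — } gives 1
edge 2 of 10 (blue): { 0; 1 | — } gives 2
edge 3 of 10 (blue): { 0; 1; 2 | — } gives 3
edge 4 of 10 (red): { 0; 1; 2 | 3 } gives 5/2
edge 5 of 10 (red): { 0; 1; 2 | 5/2; 3 } gives 9/4
edge 6 of 10 (blue): { 0; 1; 2; 9/4 | 5/2; 3 } gives 19/8
edge 7 of 10 (blue): { 0; 1; 2; 9/4; 19/8 | 5/2; 3 } gives 39/16
edge 8 of 10 (blue): { 0; 1; 2; 9/4; 19/8; 39/16 | 5/2; 3 } gives 79/32
edge 9 of 10 (blue): { 0; 1; 2; 9/4; 19/8; 39/16; 79/32 | 5/2; 3 } gives 159/64
edge 10 of 10 (blue): { 0; 1; 2; 9/4; 19/8; 39/16; 79/32; 159/64 | 5/2; 3 } gives 319/128

319/128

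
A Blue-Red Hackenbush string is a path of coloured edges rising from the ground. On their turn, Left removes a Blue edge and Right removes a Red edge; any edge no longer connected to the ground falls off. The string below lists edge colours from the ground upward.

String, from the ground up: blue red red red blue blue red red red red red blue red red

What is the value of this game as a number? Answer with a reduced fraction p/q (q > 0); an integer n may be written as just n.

edge 1 of 14 (blue): { 0 | (no moves) } → 1
edge 2 of 14 (red): { 0 | 1 } → 1/2
edge 3 of 14 (red): { 0 | 1/2; 1 } → 1/4
edge 4 of 14 (red): { 0 | 1/4; 1/2; 1 } → 1/8
edge 5 of 14 (blue): { 0; 1/8 | 1/4; 1/2; 1 } → 3/16
edge 6 of 14 (blue): { 0; 1/8; 3/16 | 1/4; 1/2; 1 } → 7/32
edge 7 of 14 (red): { 0; 1/8; 3/16 | 7/32; 1/4; 1/2; 1 } → 13/64
edge 8 of 14 (red): { 0; 1/8; 3/16 | 13/64; 7/32; 1/4; 1/2; 1 } → 25/128
edge 9 of 14 (red): { 0; 1/8; 3/16 | 25/128; 13/64; 7/32; 1/4; 1/2; 1 } → 49/256
edge 10 of 14 (red): { 0; 1/8; 3/16 | 49/256; 25/128; 13/64; 7/32; 1/4; 1/2; 1 } → 97/512
edge 11 of 14 (red): { 0; 1/8; 3/16 | 97/512; 49/256; 25/128; 13/64; 7/32; 1/4; 1/2; 1 } → 193/1024
edge 12 of 14 (blue): { 0; 1/8; 3/16; 193/1024 | 97/512; 49/256; 25/128; 13/64; 7/32; 1/4; 1/2; 1 } → 387/2048
edge 13 of 14 (red): { 0; 1/8; 3/16; 193/1024 | 387/2048; 97/512; 49/256; 25/128; 13/64; 7/32; 1/4; 1/2; 1 } → 773/4096
edge 14 of 14 (red): { 0; 1/8; 3/16; 193/1024 | 773/4096; 387/2048; 97/512; 49/256; 25/128; 13/64; 7/32; 1/4; 1/2; 1 } → 1545/8192

1545/8192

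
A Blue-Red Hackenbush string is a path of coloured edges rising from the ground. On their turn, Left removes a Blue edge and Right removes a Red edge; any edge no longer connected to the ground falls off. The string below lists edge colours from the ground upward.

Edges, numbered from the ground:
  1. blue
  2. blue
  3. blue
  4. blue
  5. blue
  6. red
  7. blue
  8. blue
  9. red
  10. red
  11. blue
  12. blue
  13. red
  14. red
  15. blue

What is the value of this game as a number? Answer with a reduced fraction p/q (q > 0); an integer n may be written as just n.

4915/1024

Recurse on prefixes of the 15-edge string blue blue blue blue blue red blue blue red red blue blue red red blue:
value(b) = { 0 | ∅ } so 1
value(bb) = { 0,1 | ∅ } so 2
value(bbb) = { 0,1,2 | ∅ } so 3
value(bbbb) = { 0,1,2,3 | ∅ } so 4
value(bbbbb) = { 0,1,2,3,4 | ∅ } so 5
value(bbbbbr) = { 0,1,2,3,4 | 5 } so 9/2
value(bbbbbrb) = { 0,1,2,3,4,9/2 | 5 } so 19/4
value(bbbbbrbb) = { 0,1,2,3,4,9/2,19/4 | 5 } so 39/8
value(bbbbbrbbr) = { 0,1,2,3,4,9/2,19/4 | 39/8,5 } so 77/16
value(bbbbbrbbrr) = { 0,1,2,3,4,9/2,19/4 | 77/16,39/8,5 } so 153/32
value(bbbbbrbbrrb) = { 0,1,2,3,4,9/2,19/4,153/32 | 77/16,39/8,5 } so 307/64
value(bbbbbrbbrrbb) = { 0,1,2,3,4,9/2,19/4,153/32,307/64 | 77/16,39/8,5 } so 615/128
value(bbbbbrbbrrbbr) = { 0,1,2,3,4,9/2,19/4,153/32,307/64 | 615/128,77/16,39/8,5 } so 1229/256
value(bbbbbrbbrrbbrr) = { 0,1,2,3,4,9/2,19/4,153/32,307/64 | 1229/256,615/128,77/16,39/8,5 } so 2457/512
value(bbbbbrbbrrbbrrb) = { 0,1,2,3,4,9/2,19/4,153/32,307/64,2457/512 | 1229/256,615/128,77/16,39/8,5 } so 4915/1024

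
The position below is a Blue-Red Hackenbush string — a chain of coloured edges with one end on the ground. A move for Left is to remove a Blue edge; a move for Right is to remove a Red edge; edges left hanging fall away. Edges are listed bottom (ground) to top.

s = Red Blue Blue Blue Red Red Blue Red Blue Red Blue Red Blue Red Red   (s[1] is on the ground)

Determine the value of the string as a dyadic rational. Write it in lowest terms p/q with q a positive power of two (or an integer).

-3415/16384

Prefix values for Red Blue Blue Blue Red Red Blue Red Blue Red Blue Red Blue Red Red via {L|R} + simplicity:
edge 1 of 15 (Red): { (no moves) | 0 } gives -1
edge 2 of 15 (Blue): { -1 | 0 } gives -1/2
edge 3 of 15 (Blue): { -1; -1/2 | 0 } gives -1/4
edge 4 of 15 (Blue): { -1; -1/2; -1/4 | 0 } gives -1/8
edge 5 of 15 (Red): { -1; -1/2; -1/4 | -1/8; 0 } gives -3/16
edge 6 of 15 (Red): { -1; -1/2; -1/4 | -3/16; -1/8; 0 } gives -7/32
edge 7 of 15 (Blue): { -1; -1/2; -1/4; -7/32 | -3/16; -1/8; 0 } gives -13/64
edge 8 of 15 (Red): { -1; -1/2; -1/4; -7/32 | -13/64; -3/16; -1/8; 0 } gives -27/128
edge 9 of 15 (Blue): { -1; -1/2; -1/4; -7/32; -27/128 | -13/64; -3/16; -1/8; 0 } gives -53/256
edge 10 of 15 (Red): { -1; -1/2; -1/4; -7/32; -27/128 | -53/256; -13/64; -3/16; -1/8; 0 } gives -107/512
edge 11 of 15 (Blue): { -1; -1/2; -1/4; -7/32; -27/128; -107/512 | -53/256; -13/64; -3/16; -1/8; 0 } gives -213/1024
edge 12 of 15 (Red): { -1; -1/2; -1/4; -7/32; -27/128; -107/512 | -213/1024; -53/256; -13/64; -3/16; -1/8; 0 } gives -427/2048
edge 13 of 15 (Blue): { -1; -1/2; -1/4; -7/32; -27/128; -107/512; -427/2048 | -213/1024; -53/256; -13/64; -3/16; -1/8; 0 } gives -853/4096
edge 14 of 15 (Red): { -1; -1/2; -1/4; -7/32; -27/128; -107/512; -427/2048 | -853/4096; -213/1024; -53/256; -13/64; -3/16; -1/8; 0 } gives -1707/8192
edge 15 of 15 (Red): { -1; -1/2; -1/4; -7/32; -27/128; -107/512; -427/2048 | -1707/8192; -853/4096; -213/1024; -53/256; -13/64; -3/16; -1/8; 0 } gives -3415/16384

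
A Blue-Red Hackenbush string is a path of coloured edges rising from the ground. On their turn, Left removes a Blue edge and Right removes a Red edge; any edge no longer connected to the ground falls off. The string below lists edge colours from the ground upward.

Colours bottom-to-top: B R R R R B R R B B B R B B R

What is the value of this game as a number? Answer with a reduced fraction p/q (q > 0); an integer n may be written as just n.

1261/16384

Prefix values for B R R R R B R R B B B R B B R via {L|R} + simplicity:
B: Left { 0 }, Right { — } ⇒ simplest 1
BR: Left { 0 }, Right { 1 } ⇒ simplest 1/2
BRR: Left { 0 }, Right { 1/2,1 } ⇒ simplest 1/4
BRRR: Left { 0 }, Right { 1/4,1/2,1 } ⇒ simplest 1/8
BRRRR: Left { 0 }, Right { 1/8,1/4,1/2,1 } ⇒ simplest 1/16
BRRRRB: Left { 0,1/16 }, Right { 1/8,1/4,1/2,1 } ⇒ simplest 3/32
BRRRRBR: Left { 0,1/16 }, Right { 3/32,1/8,1/4,1/2,1 } ⇒ simplest 5/64
BRRRRBRR: Left { 0,1/16 }, Right { 5/64,3/32,1/8,1/4,1/2,1 } ⇒ simplest 9/128
BRRRRBRRB: Left { 0,1/16,9/128 }, Right { 5/64,3/32,1/8,1/4,1/2,1 } ⇒ simplest 19/256
BRRRRBRRBB: Left { 0,1/16,9/128,19/256 }, Right { 5/64,3/32,1/8,1/4,1/2,1 } ⇒ simplest 39/512
BRRRRBRRBBB: Left { 0,1/16,9/128,19/256,39/512 }, Right { 5/64,3/32,1/8,1/4,1/2,1 } ⇒ simplest 79/1024
BRRRRBRRBBBR: Left { 0,1/16,9/128,19/256,39/512 }, Right { 79/1024,5/64,3/32,1/8,1/4,1/2,1 } ⇒ simplest 157/2048
BRRRRBRRBBBRB: Left { 0,1/16,9/128,19/256,39/512,157/2048 }, Right { 79/1024,5/64,3/32,1/8,1/4,1/2,1 } ⇒ simplest 315/4096
BRRRRBRRBBBRBB: Left { 0,1/16,9/128,19/256,39/512,157/2048,315/4096 }, Right { 79/1024,5/64,3/32,1/8,1/4,1/2,1 } ⇒ simplest 631/8192
BRRRRBRRBBBRBBR: Left { 0,1/16,9/128,19/256,39/512,157/2048,315/4096 }, Right { 631/8192,79/1024,5/64,3/32,1/8,1/4,1/2,1 } ⇒ simplest 1261/16384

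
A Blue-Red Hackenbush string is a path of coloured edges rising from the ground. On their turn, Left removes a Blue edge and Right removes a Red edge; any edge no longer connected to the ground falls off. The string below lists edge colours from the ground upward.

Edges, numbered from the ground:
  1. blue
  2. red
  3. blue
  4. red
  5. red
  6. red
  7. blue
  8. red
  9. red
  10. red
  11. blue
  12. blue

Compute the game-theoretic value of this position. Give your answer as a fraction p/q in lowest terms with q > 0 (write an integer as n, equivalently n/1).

1095/2048

Build value(s[:k]) for k = 1..12, string s = blue red blue red red red blue red red red blue blue.
edge 1 of 12 (blue): { 0 |  } — 1
edge 2 of 12 (red): { 0 | 1 } — 1/2
edge 3 of 12 (blue): { 0, 1/2 | 1 } — 3/4
edge 4 of 12 (red): { 0, 1/2 | 3/4, 1 } — 5/8
edge 5 of 12 (red): { 0, 1/2 | 5/8, 3/4, 1 } — 9/16
edge 6 of 12 (red): { 0, 1/2 | 9/16, 5/8, 3/4, 1 } — 17/32
edge 7 of 12 (blue): { 0, 1/2, 17/32 | 9/16, 5/8, 3/4, 1 } — 35/64
edge 8 of 12 (red): { 0, 1/2, 17/32 | 35/64, 9/16, 5/8, 3/4, 1 } — 69/128
edge 9 of 12 (red): { 0, 1/2, 17/32 | 69/128, 35/64, 9/16, 5/8, 3/4, 1 } — 137/256
edge 10 of 12 (red): { 0, 1/2, 17/32 | 137/256, 69/128, 35/64, 9/16, 5/8, 3/4, 1 } — 273/512
edge 11 of 12 (blue): { 0, 1/2, 17/32, 273/512 | 137/256, 69/128, 35/64, 9/16, 5/8, 3/4, 1 } — 547/1024
edge 12 of 12 (blue): { 0, 1/2, 17/32, 273/512, 547/1024 | 137/256, 69/128, 35/64, 9/16, 5/8, 3/4, 1 } — 1095/2048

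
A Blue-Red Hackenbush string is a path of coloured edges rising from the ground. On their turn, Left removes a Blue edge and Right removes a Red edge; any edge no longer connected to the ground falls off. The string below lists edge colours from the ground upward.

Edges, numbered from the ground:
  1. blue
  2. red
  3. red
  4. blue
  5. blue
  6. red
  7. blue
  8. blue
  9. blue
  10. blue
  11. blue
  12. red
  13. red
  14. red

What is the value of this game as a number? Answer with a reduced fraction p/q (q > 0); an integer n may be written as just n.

1 of 14 · b · max L 0 · min R +∞ → 1
2 of 14 · br · max L 0 · min R 1 → 1/2
3 of 14 · brr · max L 0 · min R 1/2 → 1/4
4 of 14 · brrb · max L 1/4 · min R 1/2 → 3/8
5 of 14 · brrbb · max L 3/8 · min R 1/2 → 7/16
6 of 14 · brrbbr · max L 3/8 · min R 7/16 → 13/32
7 of 14 · brrbbrb · max L 13/32 · min R 7/16 → 27/64
8 of 14 · brrbbrbb · max L 27/64 · min R 7/16 → 55/128
9 of 14 · brrbbrbbb · max L 55/128 · min R 7/16 → 111/256
10 of 14 · brrbbrbbbb · max L 111/256 · min R 7/16 → 223/512
11 of 14 · brrbbrbbbbb · max L 223/512 · min R 7/16 → 447/1024
12 of 14 · brrbbrbbbbbr · max L 223/512 · min R 447/1024 → 893/2048
13 of 14 · brrbbrbbbbbrr · max L 223/512 · min R 893/2048 → 1785/4096
14 of 14 · brrbbrbbbbbrrr · max L 223/512 · min R 1785/4096 → 3569/8192

3569/8192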